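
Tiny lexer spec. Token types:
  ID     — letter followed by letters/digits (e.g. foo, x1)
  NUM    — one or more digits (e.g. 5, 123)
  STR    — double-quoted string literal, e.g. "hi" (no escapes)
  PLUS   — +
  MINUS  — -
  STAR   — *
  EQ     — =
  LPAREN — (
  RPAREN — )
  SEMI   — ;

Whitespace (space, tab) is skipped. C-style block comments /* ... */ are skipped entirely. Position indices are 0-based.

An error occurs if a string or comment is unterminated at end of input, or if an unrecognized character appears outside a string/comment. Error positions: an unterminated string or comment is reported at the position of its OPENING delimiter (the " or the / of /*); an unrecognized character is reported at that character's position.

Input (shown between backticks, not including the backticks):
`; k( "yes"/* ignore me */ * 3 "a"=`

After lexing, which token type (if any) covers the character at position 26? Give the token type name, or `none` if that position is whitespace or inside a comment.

Answer: STAR

Derivation:
pos=0: emit SEMI ';'
pos=2: emit ID 'k' (now at pos=3)
pos=3: emit LPAREN '('
pos=5: enter STRING mode
pos=5: emit STR "yes" (now at pos=10)
pos=10: enter COMMENT mode (saw '/*')
exit COMMENT mode (now at pos=25)
pos=26: emit STAR '*'
pos=28: emit NUM '3' (now at pos=29)
pos=30: enter STRING mode
pos=30: emit STR "a" (now at pos=33)
pos=33: emit EQ '='
DONE. 8 tokens: [SEMI, ID, LPAREN, STR, STAR, NUM, STR, EQ]
Position 26: char is '*' -> STAR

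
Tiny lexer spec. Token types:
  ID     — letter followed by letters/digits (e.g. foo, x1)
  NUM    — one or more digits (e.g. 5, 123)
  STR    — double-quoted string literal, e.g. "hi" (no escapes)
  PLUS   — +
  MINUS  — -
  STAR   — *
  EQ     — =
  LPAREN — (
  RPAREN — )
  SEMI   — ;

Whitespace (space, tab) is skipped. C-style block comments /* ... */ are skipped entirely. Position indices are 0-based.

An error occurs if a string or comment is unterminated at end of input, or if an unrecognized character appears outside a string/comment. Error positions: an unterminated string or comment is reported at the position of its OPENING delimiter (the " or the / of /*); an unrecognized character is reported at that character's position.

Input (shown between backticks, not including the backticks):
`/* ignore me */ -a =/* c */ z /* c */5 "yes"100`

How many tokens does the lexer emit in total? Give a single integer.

pos=0: enter COMMENT mode (saw '/*')
exit COMMENT mode (now at pos=15)
pos=16: emit MINUS '-'
pos=17: emit ID 'a' (now at pos=18)
pos=19: emit EQ '='
pos=20: enter COMMENT mode (saw '/*')
exit COMMENT mode (now at pos=27)
pos=28: emit ID 'z' (now at pos=29)
pos=30: enter COMMENT mode (saw '/*')
exit COMMENT mode (now at pos=37)
pos=37: emit NUM '5' (now at pos=38)
pos=39: enter STRING mode
pos=39: emit STR "yes" (now at pos=44)
pos=44: emit NUM '100' (now at pos=47)
DONE. 7 tokens: [MINUS, ID, EQ, ID, NUM, STR, NUM]

Answer: 7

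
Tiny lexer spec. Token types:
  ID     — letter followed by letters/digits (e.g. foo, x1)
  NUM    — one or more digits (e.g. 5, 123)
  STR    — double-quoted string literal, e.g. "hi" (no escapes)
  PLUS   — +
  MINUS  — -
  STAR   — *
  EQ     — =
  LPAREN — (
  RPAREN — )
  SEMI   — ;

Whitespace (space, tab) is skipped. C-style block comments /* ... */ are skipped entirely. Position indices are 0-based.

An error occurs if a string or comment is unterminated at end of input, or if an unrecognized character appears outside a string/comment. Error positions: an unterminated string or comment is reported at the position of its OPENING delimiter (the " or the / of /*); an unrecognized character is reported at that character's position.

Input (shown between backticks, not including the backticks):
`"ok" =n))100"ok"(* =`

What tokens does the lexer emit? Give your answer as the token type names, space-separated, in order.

pos=0: enter STRING mode
pos=0: emit STR "ok" (now at pos=4)
pos=5: emit EQ '='
pos=6: emit ID 'n' (now at pos=7)
pos=7: emit RPAREN ')'
pos=8: emit RPAREN ')'
pos=9: emit NUM '100' (now at pos=12)
pos=12: enter STRING mode
pos=12: emit STR "ok" (now at pos=16)
pos=16: emit LPAREN '('
pos=17: emit STAR '*'
pos=19: emit EQ '='
DONE. 10 tokens: [STR, EQ, ID, RPAREN, RPAREN, NUM, STR, LPAREN, STAR, EQ]

Answer: STR EQ ID RPAREN RPAREN NUM STR LPAREN STAR EQ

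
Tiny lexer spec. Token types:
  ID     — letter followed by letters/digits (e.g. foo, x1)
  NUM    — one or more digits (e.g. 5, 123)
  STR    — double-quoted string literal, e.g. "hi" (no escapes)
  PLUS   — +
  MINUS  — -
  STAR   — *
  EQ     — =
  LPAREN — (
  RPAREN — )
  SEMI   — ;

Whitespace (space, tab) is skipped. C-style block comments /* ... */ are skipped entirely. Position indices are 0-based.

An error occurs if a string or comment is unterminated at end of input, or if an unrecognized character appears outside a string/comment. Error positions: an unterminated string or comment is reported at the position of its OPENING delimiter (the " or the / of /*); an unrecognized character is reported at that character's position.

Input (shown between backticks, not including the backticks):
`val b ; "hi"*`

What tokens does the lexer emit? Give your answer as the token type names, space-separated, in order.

pos=0: emit ID 'val' (now at pos=3)
pos=4: emit ID 'b' (now at pos=5)
pos=6: emit SEMI ';'
pos=8: enter STRING mode
pos=8: emit STR "hi" (now at pos=12)
pos=12: emit STAR '*'
DONE. 5 tokens: [ID, ID, SEMI, STR, STAR]

Answer: ID ID SEMI STR STAR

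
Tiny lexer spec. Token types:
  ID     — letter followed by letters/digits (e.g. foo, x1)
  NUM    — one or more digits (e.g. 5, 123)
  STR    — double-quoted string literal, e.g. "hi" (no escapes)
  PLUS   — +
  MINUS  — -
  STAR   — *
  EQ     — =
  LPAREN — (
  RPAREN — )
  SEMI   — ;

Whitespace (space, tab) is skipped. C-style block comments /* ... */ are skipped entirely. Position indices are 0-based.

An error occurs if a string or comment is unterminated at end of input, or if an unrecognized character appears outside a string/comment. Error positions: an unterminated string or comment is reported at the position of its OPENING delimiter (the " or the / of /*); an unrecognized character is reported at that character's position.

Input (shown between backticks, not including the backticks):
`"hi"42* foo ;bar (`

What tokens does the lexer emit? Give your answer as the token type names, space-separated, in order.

Answer: STR NUM STAR ID SEMI ID LPAREN

Derivation:
pos=0: enter STRING mode
pos=0: emit STR "hi" (now at pos=4)
pos=4: emit NUM '42' (now at pos=6)
pos=6: emit STAR '*'
pos=8: emit ID 'foo' (now at pos=11)
pos=12: emit SEMI ';'
pos=13: emit ID 'bar' (now at pos=16)
pos=17: emit LPAREN '('
DONE. 7 tokens: [STR, NUM, STAR, ID, SEMI, ID, LPAREN]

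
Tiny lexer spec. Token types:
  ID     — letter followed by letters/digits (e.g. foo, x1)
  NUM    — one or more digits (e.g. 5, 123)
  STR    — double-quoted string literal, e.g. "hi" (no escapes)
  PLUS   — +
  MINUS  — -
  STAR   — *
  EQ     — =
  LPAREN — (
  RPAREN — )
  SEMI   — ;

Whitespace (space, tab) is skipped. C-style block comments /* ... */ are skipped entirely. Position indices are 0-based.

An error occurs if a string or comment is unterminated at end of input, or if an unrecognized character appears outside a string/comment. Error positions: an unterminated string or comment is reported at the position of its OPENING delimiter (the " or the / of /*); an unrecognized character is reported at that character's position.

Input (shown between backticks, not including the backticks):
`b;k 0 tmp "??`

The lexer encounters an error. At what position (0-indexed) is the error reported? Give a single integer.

pos=0: emit ID 'b' (now at pos=1)
pos=1: emit SEMI ';'
pos=2: emit ID 'k' (now at pos=3)
pos=4: emit NUM '0' (now at pos=5)
pos=6: emit ID 'tmp' (now at pos=9)
pos=10: enter STRING mode
pos=10: ERROR — unterminated string

Answer: 10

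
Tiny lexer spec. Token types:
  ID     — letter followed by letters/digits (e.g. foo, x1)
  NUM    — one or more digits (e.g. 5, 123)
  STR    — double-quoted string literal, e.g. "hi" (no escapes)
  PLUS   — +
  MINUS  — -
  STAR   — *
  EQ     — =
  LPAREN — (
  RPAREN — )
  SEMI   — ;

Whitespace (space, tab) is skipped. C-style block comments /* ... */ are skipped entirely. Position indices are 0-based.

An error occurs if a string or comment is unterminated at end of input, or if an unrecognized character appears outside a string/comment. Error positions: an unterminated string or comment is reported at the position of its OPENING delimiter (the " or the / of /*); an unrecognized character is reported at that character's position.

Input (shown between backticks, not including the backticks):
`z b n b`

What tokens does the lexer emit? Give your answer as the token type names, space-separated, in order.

pos=0: emit ID 'z' (now at pos=1)
pos=2: emit ID 'b' (now at pos=3)
pos=4: emit ID 'n' (now at pos=5)
pos=6: emit ID 'b' (now at pos=7)
DONE. 4 tokens: [ID, ID, ID, ID]

Answer: ID ID ID ID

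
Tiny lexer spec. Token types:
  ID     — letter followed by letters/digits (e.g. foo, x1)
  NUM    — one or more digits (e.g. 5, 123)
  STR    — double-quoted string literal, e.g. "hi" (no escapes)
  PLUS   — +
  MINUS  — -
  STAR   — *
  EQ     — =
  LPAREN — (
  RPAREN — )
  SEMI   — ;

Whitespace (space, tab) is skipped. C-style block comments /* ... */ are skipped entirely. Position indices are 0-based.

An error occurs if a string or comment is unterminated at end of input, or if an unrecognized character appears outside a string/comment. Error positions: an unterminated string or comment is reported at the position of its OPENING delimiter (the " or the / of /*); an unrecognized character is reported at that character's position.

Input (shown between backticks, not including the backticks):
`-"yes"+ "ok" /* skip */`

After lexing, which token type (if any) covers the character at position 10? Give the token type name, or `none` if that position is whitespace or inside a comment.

pos=0: emit MINUS '-'
pos=1: enter STRING mode
pos=1: emit STR "yes" (now at pos=6)
pos=6: emit PLUS '+'
pos=8: enter STRING mode
pos=8: emit STR "ok" (now at pos=12)
pos=13: enter COMMENT mode (saw '/*')
exit COMMENT mode (now at pos=23)
DONE. 4 tokens: [MINUS, STR, PLUS, STR]
Position 10: char is 'k' -> STR

Answer: STR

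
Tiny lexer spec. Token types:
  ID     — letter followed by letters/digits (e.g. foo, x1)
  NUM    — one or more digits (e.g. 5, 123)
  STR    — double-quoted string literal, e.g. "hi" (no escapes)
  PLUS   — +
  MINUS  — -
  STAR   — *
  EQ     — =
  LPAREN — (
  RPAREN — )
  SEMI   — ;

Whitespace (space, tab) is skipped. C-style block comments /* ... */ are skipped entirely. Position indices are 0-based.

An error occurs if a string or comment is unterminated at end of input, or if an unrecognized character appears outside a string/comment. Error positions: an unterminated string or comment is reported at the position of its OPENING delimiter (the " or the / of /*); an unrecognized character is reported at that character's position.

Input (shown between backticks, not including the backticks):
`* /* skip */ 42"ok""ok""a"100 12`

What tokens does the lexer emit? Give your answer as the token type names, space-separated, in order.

Answer: STAR NUM STR STR STR NUM NUM

Derivation:
pos=0: emit STAR '*'
pos=2: enter COMMENT mode (saw '/*')
exit COMMENT mode (now at pos=12)
pos=13: emit NUM '42' (now at pos=15)
pos=15: enter STRING mode
pos=15: emit STR "ok" (now at pos=19)
pos=19: enter STRING mode
pos=19: emit STR "ok" (now at pos=23)
pos=23: enter STRING mode
pos=23: emit STR "a" (now at pos=26)
pos=26: emit NUM '100' (now at pos=29)
pos=30: emit NUM '12' (now at pos=32)
DONE. 7 tokens: [STAR, NUM, STR, STR, STR, NUM, NUM]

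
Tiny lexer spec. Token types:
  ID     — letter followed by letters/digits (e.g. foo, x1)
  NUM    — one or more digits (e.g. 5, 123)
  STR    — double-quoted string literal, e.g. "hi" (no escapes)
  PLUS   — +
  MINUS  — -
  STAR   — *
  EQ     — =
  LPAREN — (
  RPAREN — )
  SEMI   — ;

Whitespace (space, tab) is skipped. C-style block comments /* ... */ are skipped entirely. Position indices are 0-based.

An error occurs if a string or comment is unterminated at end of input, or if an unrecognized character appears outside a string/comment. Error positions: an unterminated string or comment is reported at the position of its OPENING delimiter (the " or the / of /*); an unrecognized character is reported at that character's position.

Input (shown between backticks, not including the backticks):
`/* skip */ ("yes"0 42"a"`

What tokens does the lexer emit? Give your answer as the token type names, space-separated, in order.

pos=0: enter COMMENT mode (saw '/*')
exit COMMENT mode (now at pos=10)
pos=11: emit LPAREN '('
pos=12: enter STRING mode
pos=12: emit STR "yes" (now at pos=17)
pos=17: emit NUM '0' (now at pos=18)
pos=19: emit NUM '42' (now at pos=21)
pos=21: enter STRING mode
pos=21: emit STR "a" (now at pos=24)
DONE. 5 tokens: [LPAREN, STR, NUM, NUM, STR]

Answer: LPAREN STR NUM NUM STR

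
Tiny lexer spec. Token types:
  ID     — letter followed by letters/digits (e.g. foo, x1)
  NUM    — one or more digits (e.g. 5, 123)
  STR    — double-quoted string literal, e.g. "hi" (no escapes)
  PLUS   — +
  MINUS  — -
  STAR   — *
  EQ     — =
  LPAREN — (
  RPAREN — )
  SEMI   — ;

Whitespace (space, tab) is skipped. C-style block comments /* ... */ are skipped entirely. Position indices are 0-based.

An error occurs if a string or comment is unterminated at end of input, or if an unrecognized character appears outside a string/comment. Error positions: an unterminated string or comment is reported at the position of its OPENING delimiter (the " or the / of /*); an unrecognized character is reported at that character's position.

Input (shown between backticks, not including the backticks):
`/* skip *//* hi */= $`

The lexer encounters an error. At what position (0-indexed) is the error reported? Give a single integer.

pos=0: enter COMMENT mode (saw '/*')
exit COMMENT mode (now at pos=10)
pos=10: enter COMMENT mode (saw '/*')
exit COMMENT mode (now at pos=18)
pos=18: emit EQ '='
pos=20: ERROR — unrecognized char '$'

Answer: 20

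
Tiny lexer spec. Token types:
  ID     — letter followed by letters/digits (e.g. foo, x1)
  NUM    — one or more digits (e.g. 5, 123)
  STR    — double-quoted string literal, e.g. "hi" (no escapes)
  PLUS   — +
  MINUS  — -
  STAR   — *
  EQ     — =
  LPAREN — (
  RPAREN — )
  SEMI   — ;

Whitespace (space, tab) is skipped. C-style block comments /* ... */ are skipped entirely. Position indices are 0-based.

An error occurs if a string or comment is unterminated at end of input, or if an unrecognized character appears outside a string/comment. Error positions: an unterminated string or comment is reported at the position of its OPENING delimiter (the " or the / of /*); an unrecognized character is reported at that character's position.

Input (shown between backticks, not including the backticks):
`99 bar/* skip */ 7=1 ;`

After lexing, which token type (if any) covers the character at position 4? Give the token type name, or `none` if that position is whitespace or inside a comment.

pos=0: emit NUM '99' (now at pos=2)
pos=3: emit ID 'bar' (now at pos=6)
pos=6: enter COMMENT mode (saw '/*')
exit COMMENT mode (now at pos=16)
pos=17: emit NUM '7' (now at pos=18)
pos=18: emit EQ '='
pos=19: emit NUM '1' (now at pos=20)
pos=21: emit SEMI ';'
DONE. 6 tokens: [NUM, ID, NUM, EQ, NUM, SEMI]
Position 4: char is 'a' -> ID

Answer: ID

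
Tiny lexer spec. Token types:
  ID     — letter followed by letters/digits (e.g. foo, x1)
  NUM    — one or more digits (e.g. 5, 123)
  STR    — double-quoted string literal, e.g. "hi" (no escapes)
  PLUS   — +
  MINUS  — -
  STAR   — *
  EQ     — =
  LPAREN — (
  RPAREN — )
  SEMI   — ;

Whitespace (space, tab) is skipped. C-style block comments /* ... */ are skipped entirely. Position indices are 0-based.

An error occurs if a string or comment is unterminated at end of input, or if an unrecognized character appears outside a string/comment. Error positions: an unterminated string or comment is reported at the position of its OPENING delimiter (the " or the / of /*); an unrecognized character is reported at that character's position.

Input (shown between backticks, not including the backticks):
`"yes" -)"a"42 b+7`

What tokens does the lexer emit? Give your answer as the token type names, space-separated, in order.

Answer: STR MINUS RPAREN STR NUM ID PLUS NUM

Derivation:
pos=0: enter STRING mode
pos=0: emit STR "yes" (now at pos=5)
pos=6: emit MINUS '-'
pos=7: emit RPAREN ')'
pos=8: enter STRING mode
pos=8: emit STR "a" (now at pos=11)
pos=11: emit NUM '42' (now at pos=13)
pos=14: emit ID 'b' (now at pos=15)
pos=15: emit PLUS '+'
pos=16: emit NUM '7' (now at pos=17)
DONE. 8 tokens: [STR, MINUS, RPAREN, STR, NUM, ID, PLUS, NUM]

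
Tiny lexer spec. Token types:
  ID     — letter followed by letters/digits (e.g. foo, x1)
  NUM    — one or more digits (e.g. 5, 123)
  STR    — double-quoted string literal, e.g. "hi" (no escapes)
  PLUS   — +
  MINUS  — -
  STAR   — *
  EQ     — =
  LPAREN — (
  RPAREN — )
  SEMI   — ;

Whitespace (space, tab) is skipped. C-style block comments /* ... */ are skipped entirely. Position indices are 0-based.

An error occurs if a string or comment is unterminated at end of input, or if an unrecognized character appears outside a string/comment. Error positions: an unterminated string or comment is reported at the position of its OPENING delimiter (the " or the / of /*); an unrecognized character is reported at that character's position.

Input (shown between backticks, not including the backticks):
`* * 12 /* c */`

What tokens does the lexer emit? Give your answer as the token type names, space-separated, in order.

pos=0: emit STAR '*'
pos=2: emit STAR '*'
pos=4: emit NUM '12' (now at pos=6)
pos=7: enter COMMENT mode (saw '/*')
exit COMMENT mode (now at pos=14)
DONE. 3 tokens: [STAR, STAR, NUM]

Answer: STAR STAR NUM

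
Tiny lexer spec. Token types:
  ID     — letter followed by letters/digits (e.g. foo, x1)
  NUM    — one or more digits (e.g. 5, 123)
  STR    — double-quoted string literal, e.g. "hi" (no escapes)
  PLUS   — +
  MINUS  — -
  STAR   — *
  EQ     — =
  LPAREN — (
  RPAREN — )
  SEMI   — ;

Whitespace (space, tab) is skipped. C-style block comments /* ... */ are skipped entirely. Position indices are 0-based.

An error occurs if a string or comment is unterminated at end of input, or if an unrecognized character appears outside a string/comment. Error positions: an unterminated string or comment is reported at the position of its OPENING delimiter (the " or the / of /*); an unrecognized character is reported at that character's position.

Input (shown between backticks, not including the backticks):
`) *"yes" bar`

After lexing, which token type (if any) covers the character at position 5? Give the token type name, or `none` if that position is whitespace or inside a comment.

Answer: STR

Derivation:
pos=0: emit RPAREN ')'
pos=2: emit STAR '*'
pos=3: enter STRING mode
pos=3: emit STR "yes" (now at pos=8)
pos=9: emit ID 'bar' (now at pos=12)
DONE. 4 tokens: [RPAREN, STAR, STR, ID]
Position 5: char is 'e' -> STR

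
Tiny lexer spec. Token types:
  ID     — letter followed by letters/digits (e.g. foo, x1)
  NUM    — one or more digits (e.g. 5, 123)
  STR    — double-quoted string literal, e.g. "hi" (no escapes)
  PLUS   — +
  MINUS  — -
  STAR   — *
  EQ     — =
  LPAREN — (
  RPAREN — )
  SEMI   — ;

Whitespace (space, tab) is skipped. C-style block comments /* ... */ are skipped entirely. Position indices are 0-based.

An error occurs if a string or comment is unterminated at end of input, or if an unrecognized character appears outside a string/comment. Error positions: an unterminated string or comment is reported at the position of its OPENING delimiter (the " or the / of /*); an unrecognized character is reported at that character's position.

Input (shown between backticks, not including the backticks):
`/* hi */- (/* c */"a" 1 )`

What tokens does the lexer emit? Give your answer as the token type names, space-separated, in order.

Answer: MINUS LPAREN STR NUM RPAREN

Derivation:
pos=0: enter COMMENT mode (saw '/*')
exit COMMENT mode (now at pos=8)
pos=8: emit MINUS '-'
pos=10: emit LPAREN '('
pos=11: enter COMMENT mode (saw '/*')
exit COMMENT mode (now at pos=18)
pos=18: enter STRING mode
pos=18: emit STR "a" (now at pos=21)
pos=22: emit NUM '1' (now at pos=23)
pos=24: emit RPAREN ')'
DONE. 5 tokens: [MINUS, LPAREN, STR, NUM, RPAREN]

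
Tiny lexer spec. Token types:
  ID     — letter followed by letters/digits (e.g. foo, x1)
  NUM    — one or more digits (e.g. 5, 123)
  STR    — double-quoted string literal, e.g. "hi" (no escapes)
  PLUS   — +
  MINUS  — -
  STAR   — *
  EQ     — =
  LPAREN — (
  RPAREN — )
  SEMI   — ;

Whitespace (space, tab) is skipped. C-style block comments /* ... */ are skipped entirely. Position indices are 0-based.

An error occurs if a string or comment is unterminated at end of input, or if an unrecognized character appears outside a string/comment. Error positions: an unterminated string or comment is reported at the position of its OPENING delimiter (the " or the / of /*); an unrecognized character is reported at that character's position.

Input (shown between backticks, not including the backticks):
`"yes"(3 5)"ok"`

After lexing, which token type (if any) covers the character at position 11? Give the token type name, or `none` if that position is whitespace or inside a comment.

Answer: STR

Derivation:
pos=0: enter STRING mode
pos=0: emit STR "yes" (now at pos=5)
pos=5: emit LPAREN '('
pos=6: emit NUM '3' (now at pos=7)
pos=8: emit NUM '5' (now at pos=9)
pos=9: emit RPAREN ')'
pos=10: enter STRING mode
pos=10: emit STR "ok" (now at pos=14)
DONE. 6 tokens: [STR, LPAREN, NUM, NUM, RPAREN, STR]
Position 11: char is 'o' -> STR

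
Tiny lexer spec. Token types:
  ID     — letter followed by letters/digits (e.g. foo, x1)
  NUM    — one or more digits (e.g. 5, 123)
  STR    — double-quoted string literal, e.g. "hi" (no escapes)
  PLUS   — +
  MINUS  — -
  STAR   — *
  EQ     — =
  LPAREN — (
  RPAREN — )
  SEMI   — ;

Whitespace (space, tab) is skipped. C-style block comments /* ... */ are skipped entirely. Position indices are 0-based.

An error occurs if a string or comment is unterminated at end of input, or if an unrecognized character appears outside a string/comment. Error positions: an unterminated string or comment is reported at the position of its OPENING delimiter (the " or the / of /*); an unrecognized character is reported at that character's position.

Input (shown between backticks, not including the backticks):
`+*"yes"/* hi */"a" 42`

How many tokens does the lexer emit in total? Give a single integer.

Answer: 5

Derivation:
pos=0: emit PLUS '+'
pos=1: emit STAR '*'
pos=2: enter STRING mode
pos=2: emit STR "yes" (now at pos=7)
pos=7: enter COMMENT mode (saw '/*')
exit COMMENT mode (now at pos=15)
pos=15: enter STRING mode
pos=15: emit STR "a" (now at pos=18)
pos=19: emit NUM '42' (now at pos=21)
DONE. 5 tokens: [PLUS, STAR, STR, STR, NUM]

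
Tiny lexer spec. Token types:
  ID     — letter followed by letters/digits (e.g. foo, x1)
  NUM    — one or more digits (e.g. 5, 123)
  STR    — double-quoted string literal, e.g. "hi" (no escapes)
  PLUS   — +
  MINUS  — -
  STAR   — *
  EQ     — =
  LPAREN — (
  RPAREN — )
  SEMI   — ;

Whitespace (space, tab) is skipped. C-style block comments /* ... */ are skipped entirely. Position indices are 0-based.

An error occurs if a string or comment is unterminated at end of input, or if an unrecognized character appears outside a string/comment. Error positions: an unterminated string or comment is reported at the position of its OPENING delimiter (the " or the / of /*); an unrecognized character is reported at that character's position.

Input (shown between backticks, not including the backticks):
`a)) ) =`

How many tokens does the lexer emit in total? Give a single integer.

pos=0: emit ID 'a' (now at pos=1)
pos=1: emit RPAREN ')'
pos=2: emit RPAREN ')'
pos=4: emit RPAREN ')'
pos=6: emit EQ '='
DONE. 5 tokens: [ID, RPAREN, RPAREN, RPAREN, EQ]

Answer: 5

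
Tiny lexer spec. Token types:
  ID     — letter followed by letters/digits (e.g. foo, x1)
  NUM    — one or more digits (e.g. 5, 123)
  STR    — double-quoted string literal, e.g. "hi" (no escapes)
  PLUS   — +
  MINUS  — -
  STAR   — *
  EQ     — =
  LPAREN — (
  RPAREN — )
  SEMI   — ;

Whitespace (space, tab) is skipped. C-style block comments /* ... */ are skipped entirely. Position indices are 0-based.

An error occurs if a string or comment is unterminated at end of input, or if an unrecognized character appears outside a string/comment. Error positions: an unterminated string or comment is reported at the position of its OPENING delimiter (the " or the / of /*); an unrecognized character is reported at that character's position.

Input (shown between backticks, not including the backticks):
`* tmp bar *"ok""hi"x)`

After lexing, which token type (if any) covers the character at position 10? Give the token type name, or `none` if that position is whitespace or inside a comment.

Answer: STAR

Derivation:
pos=0: emit STAR '*'
pos=2: emit ID 'tmp' (now at pos=5)
pos=6: emit ID 'bar' (now at pos=9)
pos=10: emit STAR '*'
pos=11: enter STRING mode
pos=11: emit STR "ok" (now at pos=15)
pos=15: enter STRING mode
pos=15: emit STR "hi" (now at pos=19)
pos=19: emit ID 'x' (now at pos=20)
pos=20: emit RPAREN ')'
DONE. 8 tokens: [STAR, ID, ID, STAR, STR, STR, ID, RPAREN]
Position 10: char is '*' -> STAR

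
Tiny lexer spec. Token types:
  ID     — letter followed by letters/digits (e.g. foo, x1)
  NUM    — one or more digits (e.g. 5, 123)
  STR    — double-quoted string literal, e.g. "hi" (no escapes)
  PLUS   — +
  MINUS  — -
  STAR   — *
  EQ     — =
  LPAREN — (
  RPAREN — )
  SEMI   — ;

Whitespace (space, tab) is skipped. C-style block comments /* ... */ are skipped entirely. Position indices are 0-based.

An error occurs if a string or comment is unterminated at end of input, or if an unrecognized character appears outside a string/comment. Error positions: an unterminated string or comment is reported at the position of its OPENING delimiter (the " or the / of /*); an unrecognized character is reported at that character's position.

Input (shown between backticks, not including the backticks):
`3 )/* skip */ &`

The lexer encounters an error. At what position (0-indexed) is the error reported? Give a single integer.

Answer: 14

Derivation:
pos=0: emit NUM '3' (now at pos=1)
pos=2: emit RPAREN ')'
pos=3: enter COMMENT mode (saw '/*')
exit COMMENT mode (now at pos=13)
pos=14: ERROR — unrecognized char '&'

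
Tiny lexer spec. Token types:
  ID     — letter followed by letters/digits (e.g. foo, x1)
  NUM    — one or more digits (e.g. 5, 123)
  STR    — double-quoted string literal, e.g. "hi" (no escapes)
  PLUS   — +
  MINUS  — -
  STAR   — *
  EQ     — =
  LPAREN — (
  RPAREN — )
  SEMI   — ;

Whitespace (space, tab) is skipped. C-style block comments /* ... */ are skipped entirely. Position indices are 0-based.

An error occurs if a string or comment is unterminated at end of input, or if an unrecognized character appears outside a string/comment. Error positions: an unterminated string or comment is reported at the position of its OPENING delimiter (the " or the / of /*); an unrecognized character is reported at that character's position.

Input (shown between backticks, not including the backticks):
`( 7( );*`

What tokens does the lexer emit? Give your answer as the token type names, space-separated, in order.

Answer: LPAREN NUM LPAREN RPAREN SEMI STAR

Derivation:
pos=0: emit LPAREN '('
pos=2: emit NUM '7' (now at pos=3)
pos=3: emit LPAREN '('
pos=5: emit RPAREN ')'
pos=6: emit SEMI ';'
pos=7: emit STAR '*'
DONE. 6 tokens: [LPAREN, NUM, LPAREN, RPAREN, SEMI, STAR]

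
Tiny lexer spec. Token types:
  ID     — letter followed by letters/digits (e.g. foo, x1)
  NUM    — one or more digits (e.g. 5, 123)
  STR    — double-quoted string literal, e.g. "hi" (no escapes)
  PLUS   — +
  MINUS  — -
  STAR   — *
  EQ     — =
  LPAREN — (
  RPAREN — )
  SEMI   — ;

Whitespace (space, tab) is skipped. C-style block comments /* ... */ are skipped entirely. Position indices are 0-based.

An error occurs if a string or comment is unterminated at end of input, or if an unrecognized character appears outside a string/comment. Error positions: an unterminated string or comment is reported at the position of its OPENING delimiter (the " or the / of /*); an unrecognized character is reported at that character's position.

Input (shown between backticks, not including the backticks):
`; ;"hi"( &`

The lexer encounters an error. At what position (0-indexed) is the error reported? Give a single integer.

Answer: 9

Derivation:
pos=0: emit SEMI ';'
pos=2: emit SEMI ';'
pos=3: enter STRING mode
pos=3: emit STR "hi" (now at pos=7)
pos=7: emit LPAREN '('
pos=9: ERROR — unrecognized char '&'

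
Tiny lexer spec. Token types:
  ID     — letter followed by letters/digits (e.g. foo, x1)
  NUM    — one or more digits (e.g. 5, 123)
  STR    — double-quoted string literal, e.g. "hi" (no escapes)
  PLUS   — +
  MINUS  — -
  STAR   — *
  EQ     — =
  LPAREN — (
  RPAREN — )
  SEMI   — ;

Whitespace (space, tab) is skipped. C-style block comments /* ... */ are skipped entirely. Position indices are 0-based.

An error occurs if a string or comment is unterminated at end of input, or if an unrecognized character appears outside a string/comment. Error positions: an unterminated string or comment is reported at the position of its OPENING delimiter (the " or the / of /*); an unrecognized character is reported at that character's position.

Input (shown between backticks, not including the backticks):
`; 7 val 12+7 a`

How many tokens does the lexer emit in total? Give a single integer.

Answer: 7

Derivation:
pos=0: emit SEMI ';'
pos=2: emit NUM '7' (now at pos=3)
pos=4: emit ID 'val' (now at pos=7)
pos=8: emit NUM '12' (now at pos=10)
pos=10: emit PLUS '+'
pos=11: emit NUM '7' (now at pos=12)
pos=13: emit ID 'a' (now at pos=14)
DONE. 7 tokens: [SEMI, NUM, ID, NUM, PLUS, NUM, ID]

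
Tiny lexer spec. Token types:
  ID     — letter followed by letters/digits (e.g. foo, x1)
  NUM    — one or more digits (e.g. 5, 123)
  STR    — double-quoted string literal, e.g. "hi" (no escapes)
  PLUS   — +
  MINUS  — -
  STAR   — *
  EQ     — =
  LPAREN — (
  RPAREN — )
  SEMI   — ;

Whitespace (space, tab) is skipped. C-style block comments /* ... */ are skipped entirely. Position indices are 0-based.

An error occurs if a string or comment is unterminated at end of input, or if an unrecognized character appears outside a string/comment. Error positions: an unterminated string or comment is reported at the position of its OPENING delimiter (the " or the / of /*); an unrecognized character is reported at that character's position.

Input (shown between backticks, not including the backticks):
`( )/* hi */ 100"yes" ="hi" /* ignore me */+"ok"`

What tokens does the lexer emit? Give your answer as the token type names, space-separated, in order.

Answer: LPAREN RPAREN NUM STR EQ STR PLUS STR

Derivation:
pos=0: emit LPAREN '('
pos=2: emit RPAREN ')'
pos=3: enter COMMENT mode (saw '/*')
exit COMMENT mode (now at pos=11)
pos=12: emit NUM '100' (now at pos=15)
pos=15: enter STRING mode
pos=15: emit STR "yes" (now at pos=20)
pos=21: emit EQ '='
pos=22: enter STRING mode
pos=22: emit STR "hi" (now at pos=26)
pos=27: enter COMMENT mode (saw '/*')
exit COMMENT mode (now at pos=42)
pos=42: emit PLUS '+'
pos=43: enter STRING mode
pos=43: emit STR "ok" (now at pos=47)
DONE. 8 tokens: [LPAREN, RPAREN, NUM, STR, EQ, STR, PLUS, STR]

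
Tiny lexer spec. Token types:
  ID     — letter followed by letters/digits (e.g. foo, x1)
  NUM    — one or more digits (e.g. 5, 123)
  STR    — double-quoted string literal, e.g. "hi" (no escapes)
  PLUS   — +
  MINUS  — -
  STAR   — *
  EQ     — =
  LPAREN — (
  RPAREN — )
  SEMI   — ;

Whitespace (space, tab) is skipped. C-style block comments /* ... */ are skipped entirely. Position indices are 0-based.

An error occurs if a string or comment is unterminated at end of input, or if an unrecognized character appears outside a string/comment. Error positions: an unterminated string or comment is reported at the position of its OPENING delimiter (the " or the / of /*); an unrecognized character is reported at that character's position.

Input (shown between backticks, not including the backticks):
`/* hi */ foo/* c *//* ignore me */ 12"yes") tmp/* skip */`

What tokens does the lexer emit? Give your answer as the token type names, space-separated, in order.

Answer: ID NUM STR RPAREN ID

Derivation:
pos=0: enter COMMENT mode (saw '/*')
exit COMMENT mode (now at pos=8)
pos=9: emit ID 'foo' (now at pos=12)
pos=12: enter COMMENT mode (saw '/*')
exit COMMENT mode (now at pos=19)
pos=19: enter COMMENT mode (saw '/*')
exit COMMENT mode (now at pos=34)
pos=35: emit NUM '12' (now at pos=37)
pos=37: enter STRING mode
pos=37: emit STR "yes" (now at pos=42)
pos=42: emit RPAREN ')'
pos=44: emit ID 'tmp' (now at pos=47)
pos=47: enter COMMENT mode (saw '/*')
exit COMMENT mode (now at pos=57)
DONE. 5 tokens: [ID, NUM, STR, RPAREN, ID]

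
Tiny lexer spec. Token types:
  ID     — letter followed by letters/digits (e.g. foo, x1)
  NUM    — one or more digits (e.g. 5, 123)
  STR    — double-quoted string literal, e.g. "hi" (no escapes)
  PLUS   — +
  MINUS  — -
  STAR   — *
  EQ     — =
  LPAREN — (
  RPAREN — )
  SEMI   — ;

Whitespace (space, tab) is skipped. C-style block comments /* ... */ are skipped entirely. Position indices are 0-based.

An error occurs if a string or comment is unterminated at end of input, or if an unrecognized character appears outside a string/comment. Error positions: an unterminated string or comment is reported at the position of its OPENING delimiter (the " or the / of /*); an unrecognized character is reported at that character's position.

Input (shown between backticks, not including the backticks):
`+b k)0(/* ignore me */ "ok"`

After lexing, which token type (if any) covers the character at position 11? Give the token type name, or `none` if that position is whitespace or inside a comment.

pos=0: emit PLUS '+'
pos=1: emit ID 'b' (now at pos=2)
pos=3: emit ID 'k' (now at pos=4)
pos=4: emit RPAREN ')'
pos=5: emit NUM '0' (now at pos=6)
pos=6: emit LPAREN '('
pos=7: enter COMMENT mode (saw '/*')
exit COMMENT mode (now at pos=22)
pos=23: enter STRING mode
pos=23: emit STR "ok" (now at pos=27)
DONE. 7 tokens: [PLUS, ID, ID, RPAREN, NUM, LPAREN, STR]
Position 11: char is 'g' -> none

Answer: none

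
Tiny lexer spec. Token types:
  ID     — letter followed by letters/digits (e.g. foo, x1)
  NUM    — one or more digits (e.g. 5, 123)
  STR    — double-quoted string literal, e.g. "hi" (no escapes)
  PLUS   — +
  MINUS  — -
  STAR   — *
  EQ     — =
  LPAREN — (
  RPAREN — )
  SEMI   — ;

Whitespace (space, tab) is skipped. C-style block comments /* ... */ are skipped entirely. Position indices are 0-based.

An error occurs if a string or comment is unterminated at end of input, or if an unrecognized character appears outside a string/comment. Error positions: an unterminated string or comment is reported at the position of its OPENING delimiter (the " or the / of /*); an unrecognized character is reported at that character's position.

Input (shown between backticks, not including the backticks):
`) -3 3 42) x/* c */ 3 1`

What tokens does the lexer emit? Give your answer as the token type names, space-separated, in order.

Answer: RPAREN MINUS NUM NUM NUM RPAREN ID NUM NUM

Derivation:
pos=0: emit RPAREN ')'
pos=2: emit MINUS '-'
pos=3: emit NUM '3' (now at pos=4)
pos=5: emit NUM '3' (now at pos=6)
pos=7: emit NUM '42' (now at pos=9)
pos=9: emit RPAREN ')'
pos=11: emit ID 'x' (now at pos=12)
pos=12: enter COMMENT mode (saw '/*')
exit COMMENT mode (now at pos=19)
pos=20: emit NUM '3' (now at pos=21)
pos=22: emit NUM '1' (now at pos=23)
DONE. 9 tokens: [RPAREN, MINUS, NUM, NUM, NUM, RPAREN, ID, NUM, NUM]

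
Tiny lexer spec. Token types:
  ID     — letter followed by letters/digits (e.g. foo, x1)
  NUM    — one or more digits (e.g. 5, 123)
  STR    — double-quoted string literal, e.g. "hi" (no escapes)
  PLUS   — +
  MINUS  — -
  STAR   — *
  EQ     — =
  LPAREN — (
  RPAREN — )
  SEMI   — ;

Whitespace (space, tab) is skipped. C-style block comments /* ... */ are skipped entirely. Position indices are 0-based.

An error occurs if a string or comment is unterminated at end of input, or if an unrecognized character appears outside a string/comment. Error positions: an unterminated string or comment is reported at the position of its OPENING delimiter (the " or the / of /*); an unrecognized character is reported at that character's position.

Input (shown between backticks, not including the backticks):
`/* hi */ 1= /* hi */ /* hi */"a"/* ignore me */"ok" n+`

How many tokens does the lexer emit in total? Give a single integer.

Answer: 6

Derivation:
pos=0: enter COMMENT mode (saw '/*')
exit COMMENT mode (now at pos=8)
pos=9: emit NUM '1' (now at pos=10)
pos=10: emit EQ '='
pos=12: enter COMMENT mode (saw '/*')
exit COMMENT mode (now at pos=20)
pos=21: enter COMMENT mode (saw '/*')
exit COMMENT mode (now at pos=29)
pos=29: enter STRING mode
pos=29: emit STR "a" (now at pos=32)
pos=32: enter COMMENT mode (saw '/*')
exit COMMENT mode (now at pos=47)
pos=47: enter STRING mode
pos=47: emit STR "ok" (now at pos=51)
pos=52: emit ID 'n' (now at pos=53)
pos=53: emit PLUS '+'
DONE. 6 tokens: [NUM, EQ, STR, STR, ID, PLUS]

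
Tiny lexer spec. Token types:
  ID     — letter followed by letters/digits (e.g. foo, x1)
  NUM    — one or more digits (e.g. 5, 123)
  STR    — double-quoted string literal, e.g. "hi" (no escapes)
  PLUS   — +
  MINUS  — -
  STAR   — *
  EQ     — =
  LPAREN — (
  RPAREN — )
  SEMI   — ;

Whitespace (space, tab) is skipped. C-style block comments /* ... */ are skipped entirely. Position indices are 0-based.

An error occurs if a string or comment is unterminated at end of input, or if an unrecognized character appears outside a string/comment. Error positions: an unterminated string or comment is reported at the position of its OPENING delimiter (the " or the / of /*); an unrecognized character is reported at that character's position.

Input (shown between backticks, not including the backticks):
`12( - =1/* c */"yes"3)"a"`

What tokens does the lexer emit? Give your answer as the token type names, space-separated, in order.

pos=0: emit NUM '12' (now at pos=2)
pos=2: emit LPAREN '('
pos=4: emit MINUS '-'
pos=6: emit EQ '='
pos=7: emit NUM '1' (now at pos=8)
pos=8: enter COMMENT mode (saw '/*')
exit COMMENT mode (now at pos=15)
pos=15: enter STRING mode
pos=15: emit STR "yes" (now at pos=20)
pos=20: emit NUM '3' (now at pos=21)
pos=21: emit RPAREN ')'
pos=22: enter STRING mode
pos=22: emit STR "a" (now at pos=25)
DONE. 9 tokens: [NUM, LPAREN, MINUS, EQ, NUM, STR, NUM, RPAREN, STR]

Answer: NUM LPAREN MINUS EQ NUM STR NUM RPAREN STR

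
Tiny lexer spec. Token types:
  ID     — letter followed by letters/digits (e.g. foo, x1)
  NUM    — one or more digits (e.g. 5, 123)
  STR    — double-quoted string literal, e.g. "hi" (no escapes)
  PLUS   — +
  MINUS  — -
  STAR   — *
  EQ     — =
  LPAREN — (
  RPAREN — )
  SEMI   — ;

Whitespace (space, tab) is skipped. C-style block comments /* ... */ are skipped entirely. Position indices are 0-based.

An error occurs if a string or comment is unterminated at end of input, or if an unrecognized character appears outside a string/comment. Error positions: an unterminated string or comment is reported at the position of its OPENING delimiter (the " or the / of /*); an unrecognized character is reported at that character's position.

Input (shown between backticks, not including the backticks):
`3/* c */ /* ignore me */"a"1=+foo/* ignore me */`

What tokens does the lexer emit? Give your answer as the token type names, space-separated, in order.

Answer: NUM STR NUM EQ PLUS ID

Derivation:
pos=0: emit NUM '3' (now at pos=1)
pos=1: enter COMMENT mode (saw '/*')
exit COMMENT mode (now at pos=8)
pos=9: enter COMMENT mode (saw '/*')
exit COMMENT mode (now at pos=24)
pos=24: enter STRING mode
pos=24: emit STR "a" (now at pos=27)
pos=27: emit NUM '1' (now at pos=28)
pos=28: emit EQ '='
pos=29: emit PLUS '+'
pos=30: emit ID 'foo' (now at pos=33)
pos=33: enter COMMENT mode (saw '/*')
exit COMMENT mode (now at pos=48)
DONE. 6 tokens: [NUM, STR, NUM, EQ, PLUS, ID]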